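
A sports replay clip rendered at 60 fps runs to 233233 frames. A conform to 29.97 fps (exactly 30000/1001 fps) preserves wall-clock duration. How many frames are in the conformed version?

Target frames = source frames × (target rate / source rate) = 233233 × (30000/1001)/(60) = 233233 × 500/1001 = 116500.

116500 frames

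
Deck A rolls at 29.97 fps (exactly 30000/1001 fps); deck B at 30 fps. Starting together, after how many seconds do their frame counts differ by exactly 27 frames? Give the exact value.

The gap grows by |30 − 30000/1001| = 30/1001 frames per second.
Time for a 27-frame gap: 27 ÷ (30/1001) = 900.9 s.

900.9 seconds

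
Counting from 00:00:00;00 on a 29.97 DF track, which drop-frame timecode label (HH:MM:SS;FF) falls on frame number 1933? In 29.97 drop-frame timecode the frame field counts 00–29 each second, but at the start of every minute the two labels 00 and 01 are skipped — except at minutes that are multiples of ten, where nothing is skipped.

Each 10-minute DF block holds 10 × 60 × 30 − 9 × 2 = 17982 frames. 1933 ÷ 17982 → 0 full blocks, remainder 1933.
Within the partial block the first minute is 1800 frames and each further minute 1798, so 1 further minute boundary passed. Total skipped labels = 18 × 0 + 2 × 1 = 2.
Non-drop label index = 1933 + 2 = 1935; at 30 labels/s that is 00:01:04:15, i.e. DF 00:01:04;15.

00:01:04;15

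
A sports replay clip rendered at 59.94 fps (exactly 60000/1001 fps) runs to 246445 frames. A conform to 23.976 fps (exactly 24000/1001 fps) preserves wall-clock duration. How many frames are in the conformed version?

98578 frames

Target frames = source frames × (target rate / source rate) = 246445 × (24000/1001)/(60000/1001) = 246445 × 2/5 = 98578.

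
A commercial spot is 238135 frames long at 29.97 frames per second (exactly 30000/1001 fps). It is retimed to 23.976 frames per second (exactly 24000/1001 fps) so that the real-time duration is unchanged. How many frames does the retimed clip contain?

Target frames = source frames × (target rate / source rate) = 238135 × (24000/1001)/(30000/1001) = 238135 × 4/5 = 190508.

190508 frames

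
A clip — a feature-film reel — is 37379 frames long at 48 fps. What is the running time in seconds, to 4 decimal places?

Running time = 37379 × 1/48 = 37379/48 s ≈ 778.7292 s.

778.7292 seconds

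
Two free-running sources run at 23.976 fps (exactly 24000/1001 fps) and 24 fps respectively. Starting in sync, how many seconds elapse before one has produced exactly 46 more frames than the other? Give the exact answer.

The gap grows by |24 − 24000/1001| = 24/1001 frames per second.
Time for a 46-frame gap: 46 ÷ (24/1001) = 23023/12 s.

23023/12 seconds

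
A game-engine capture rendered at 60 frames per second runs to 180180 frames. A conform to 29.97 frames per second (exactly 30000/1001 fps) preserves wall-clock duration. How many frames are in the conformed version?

90000 frames

Target frames = source frames × (target rate / source rate) = 180180 × (30000/1001)/(60) = 180180 × 500/1001 = 90000.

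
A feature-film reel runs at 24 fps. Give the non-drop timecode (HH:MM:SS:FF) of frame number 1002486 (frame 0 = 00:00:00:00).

1002486 ÷ 24 = 41770 full seconds, remainder 6 frames.
41770 s = 11 h 36 min 10 s.
Timecode: 11:36:10:06.

11:36:10:06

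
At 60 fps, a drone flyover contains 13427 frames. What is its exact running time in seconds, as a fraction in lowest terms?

Running time = 13427 ÷ (60) = 13427 × 1/60 = 13427/60 s.

13427/60 seconds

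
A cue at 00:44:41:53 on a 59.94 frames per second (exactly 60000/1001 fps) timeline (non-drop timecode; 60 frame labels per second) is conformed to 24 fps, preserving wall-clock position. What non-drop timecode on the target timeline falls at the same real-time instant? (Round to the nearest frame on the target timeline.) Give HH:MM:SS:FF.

Source frame index: (0×3600 + 44×60 + 41) × 60 + 53 = 160913.
Real time: 160913 / (60000/1001) = 161073913/60000 s.
Target frame: (161073913/60000) × (24) = 161073913/2500 ≈ 64429.565 → 64430.
At 24 labels/s: frame 64430 → 00:44:44:14.

00:44:44:14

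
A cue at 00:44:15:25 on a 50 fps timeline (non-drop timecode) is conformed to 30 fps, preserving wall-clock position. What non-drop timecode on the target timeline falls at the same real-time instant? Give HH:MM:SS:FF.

00:44:15:15

Source frame index: (0×3600 + 44×60 + 15) × 50 + 25 = 132775.
Real time: 132775 / (50) = 5311/2 s.
Target frame: (5311/2) × (30) = 79665.
At 30 labels/s: frame 79665 → 00:44:15:15.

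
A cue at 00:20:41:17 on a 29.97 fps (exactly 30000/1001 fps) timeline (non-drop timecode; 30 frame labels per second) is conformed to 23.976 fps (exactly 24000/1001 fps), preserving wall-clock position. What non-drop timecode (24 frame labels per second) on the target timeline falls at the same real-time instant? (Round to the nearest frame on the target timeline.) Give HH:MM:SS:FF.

Source frame index: (0×3600 + 20×60 + 41) × 30 + 17 = 37247.
Real time: 37247 / (30000/1001) = 37284247/30000 s.
Target frame: (37284247/30000) × (24000/1001) = 148988/5 ≈ 29797.600 → 29798.
At 24 labels/s: frame 29798 → 00:20:41:14.

00:20:41:14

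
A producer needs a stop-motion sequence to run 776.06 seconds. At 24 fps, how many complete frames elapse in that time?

18625 frames

Frames = 776.06 × 24 = 465636/25 ≈ 18625.4400.
Complete frames: 18625.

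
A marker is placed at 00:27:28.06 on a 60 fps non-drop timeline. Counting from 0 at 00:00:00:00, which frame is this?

frame 98886

Total seconds to the label: (0 × 3600 + 27 × 60 + 28) = 1648.
Frame index = 1648 × 60 + 6 = 98886.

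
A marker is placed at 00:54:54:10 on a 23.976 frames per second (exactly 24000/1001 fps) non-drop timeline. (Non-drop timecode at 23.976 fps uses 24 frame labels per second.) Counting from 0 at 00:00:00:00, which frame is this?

frame 79066

Total seconds to the label: (0 × 3600 + 54 × 60 + 54) = 3294.
Frame index = 3294 × 24 + 10 = 79066.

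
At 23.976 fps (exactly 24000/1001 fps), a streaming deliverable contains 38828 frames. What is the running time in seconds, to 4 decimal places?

1619.4512 seconds

Running time = 38828 × 1001/24000 = 9716707/6000 s ≈ 1619.4512 s.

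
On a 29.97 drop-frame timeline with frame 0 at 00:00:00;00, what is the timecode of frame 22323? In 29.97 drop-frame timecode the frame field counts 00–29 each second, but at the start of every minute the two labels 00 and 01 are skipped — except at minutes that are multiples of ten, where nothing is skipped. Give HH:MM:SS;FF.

Each 10-minute DF block holds 10 × 60 × 30 − 9 × 2 = 17982 frames. 22323 ÷ 17982 → 1 full block, remainder 4341.
Within the partial block the first minute is 1800 frames and each further minute 1798, so 2 further minute boundaries passed. Total skipped labels = 18 × 1 + 2 × 2 = 22.
Non-drop label index = 22323 + 22 = 22345; at 30 labels/s that is 00:12:24:25, i.e. DF 00:12:24;25.

00:12:24;25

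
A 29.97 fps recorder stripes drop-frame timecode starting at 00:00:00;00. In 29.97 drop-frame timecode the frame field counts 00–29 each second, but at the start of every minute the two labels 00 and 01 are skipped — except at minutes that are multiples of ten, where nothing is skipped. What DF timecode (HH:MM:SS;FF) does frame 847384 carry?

Ten DF minutes hold 17982 frames, so frame 847384 lies in block 47 (frames 845154–863135) with 2230 frames into that block.
The block's first minute is 1800 frames and the rest 1798 each; 2230 frames reaches minute 1, so 47 × 18 + 1 × 2 = 848 labels have been skipped so far.
Adding those back, label number 847384 + 848 = 848232 at 30 labels/s is 28274 s + 12 f = 7 h 51 min 14 s frame 12, i.e. 07:51:14;12.

07:51:14;12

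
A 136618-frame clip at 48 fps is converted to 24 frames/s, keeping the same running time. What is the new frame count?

Target frames = source frames × (target rate / source rate) = 136618 × (24)/(48) = 136618 × 1/2 = 68309.

68309 frames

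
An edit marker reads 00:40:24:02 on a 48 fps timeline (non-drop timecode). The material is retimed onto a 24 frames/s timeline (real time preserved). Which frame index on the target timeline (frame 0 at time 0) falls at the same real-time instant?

frame 58177

Source frame index: (0×3600 + 40×60 + 24) × 48 + 2 = 116354.
Real time: 116354 / (48) = 58177/24 s.
Target frame: (58177/24) × (24) = 58177.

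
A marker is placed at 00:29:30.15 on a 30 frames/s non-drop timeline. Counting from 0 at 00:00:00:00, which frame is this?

frame 53115

Total seconds to the label: (0 × 3600 + 29 × 60 + 30) = 1770.
Frame index = 1770 × 30 + 15 = 53115.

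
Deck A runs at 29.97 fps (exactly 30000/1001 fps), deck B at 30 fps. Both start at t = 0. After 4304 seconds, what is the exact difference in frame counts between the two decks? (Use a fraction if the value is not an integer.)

A emits 30000/1001 × 4304 = 129120000/1001 frames; B emits 30 × 4304 = 129120.
Difference = 129120/1001 frames (≈ 128.9910); B is ahead of A.

129120/1001 frames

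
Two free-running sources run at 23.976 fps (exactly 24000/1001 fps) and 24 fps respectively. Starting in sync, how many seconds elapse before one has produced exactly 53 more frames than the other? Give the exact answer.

The gap grows by |24 − 24000/1001| = 24/1001 frames per second.
Time for a 53-frame gap: 53 ÷ (24/1001) = 53053/24 s.

53053/24 seconds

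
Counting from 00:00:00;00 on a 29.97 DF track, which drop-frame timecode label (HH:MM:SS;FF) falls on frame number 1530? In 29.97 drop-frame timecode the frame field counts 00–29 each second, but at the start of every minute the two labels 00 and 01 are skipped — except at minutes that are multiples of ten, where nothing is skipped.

00:00:51;00

Each 10-minute DF block holds 10 × 60 × 30 − 9 × 2 = 17982 frames. 1530 ÷ 17982 → 0 full blocks, remainder 1530.
Within the partial block the first minute is 1800 frames and each further minute 1798, so 0 further minute boundaries passed. Total skipped labels = 18 × 0 + 2 × 0 = 0.
Non-drop label index = 1530 + 0 = 1530; at 30 labels/s that is 00:00:51:00, i.e. DF 00:00:51;00.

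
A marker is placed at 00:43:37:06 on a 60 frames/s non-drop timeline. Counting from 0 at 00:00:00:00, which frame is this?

Total seconds to the label: (0 × 3600 + 43 × 60 + 37) = 2617.
Frame index = 2617 × 60 + 6 = 157026.

frame 157026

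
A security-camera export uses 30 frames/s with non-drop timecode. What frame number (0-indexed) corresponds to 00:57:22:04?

frame 103264

Total seconds to the label: (0 × 3600 + 57 × 60 + 22) = 3442.
Frame index = 3442 × 30 + 4 = 103264.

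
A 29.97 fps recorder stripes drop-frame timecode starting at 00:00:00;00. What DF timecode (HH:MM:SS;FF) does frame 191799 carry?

01:46:39;21

Ten DF minutes hold 17982 frames, so frame 191799 lies in block 10 (frames 179820–197801) with 11979 frames into that block.
The block's first minute is 1800 frames and the rest 1798 each; 11979 frames reaches minute 6, so 10 × 18 + 6 × 2 = 192 labels have been skipped so far.
Adding those back, label number 191799 + 192 = 191991 at 30 labels/s is 6399 s + 21 f = 1 h 46 min 39 s frame 21, i.e. 01:46:39;21.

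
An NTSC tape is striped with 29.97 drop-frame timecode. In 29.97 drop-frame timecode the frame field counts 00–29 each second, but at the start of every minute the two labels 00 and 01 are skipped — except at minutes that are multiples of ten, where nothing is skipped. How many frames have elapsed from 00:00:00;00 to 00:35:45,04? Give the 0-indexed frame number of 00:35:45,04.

As if non-drop at 30 labels/s: (0 × 3600 + 35 × 60 + 45) × 30 + 4 = 64354.
Minute boundaries passed: 35; those not divisible by 10: 35 − 3 = 32; dropped labels = 2 × 32 = 64.
Actual frame index = 64354 − 64 = 64290.

64290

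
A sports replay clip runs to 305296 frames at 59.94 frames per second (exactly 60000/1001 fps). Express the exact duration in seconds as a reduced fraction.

Running time = 305296 ÷ (60000/1001) = 305296 × 1001/60000 = 19100081/3750 s.

19100081/3750 seconds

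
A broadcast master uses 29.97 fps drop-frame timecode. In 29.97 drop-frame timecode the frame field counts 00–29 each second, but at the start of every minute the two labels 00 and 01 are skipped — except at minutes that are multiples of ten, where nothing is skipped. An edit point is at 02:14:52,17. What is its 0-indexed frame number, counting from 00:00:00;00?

Complete 10-minute blocks: 13, each 17982 frames → 233766.
Remaining 4 whole minutes in the current block: 1800 + 3 × 1798 = 7194 frames.
Within the current minute: 52 × 30 + 17 − 2 = 1575 (labels ;00/;01 skipped at this minute). Total = 233766 + 7194 + 1575 = 242535.

242535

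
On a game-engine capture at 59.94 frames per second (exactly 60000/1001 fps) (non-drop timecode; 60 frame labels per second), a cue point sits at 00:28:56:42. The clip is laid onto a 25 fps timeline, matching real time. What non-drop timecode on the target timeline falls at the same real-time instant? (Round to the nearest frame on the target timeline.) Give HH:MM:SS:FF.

00:28:58:11

Source frame index: (0×3600 + 28×60 + 56) × 60 + 42 = 104202.
Real time: 104202 / (60000/1001) = 17384367/10000 s.
Target frame: (17384367/10000) × (25) = 17384367/400 ≈ 43460.918 → 43461.
At 25 labels/s: frame 43461 → 00:28:58:11.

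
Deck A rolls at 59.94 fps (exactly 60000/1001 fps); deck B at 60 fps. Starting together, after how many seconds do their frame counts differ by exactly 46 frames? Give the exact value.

23023/30 seconds

The gap grows by |60 − 60000/1001| = 60/1001 frames per second.
Time for a 46-frame gap: 46 ÷ (60/1001) = 23023/30 s.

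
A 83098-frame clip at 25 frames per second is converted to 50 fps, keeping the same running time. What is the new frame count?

Target frames = source frames × (target rate / source rate) = 83098 × (50)/(25) = 83098 × 2 = 166196.

166196 frames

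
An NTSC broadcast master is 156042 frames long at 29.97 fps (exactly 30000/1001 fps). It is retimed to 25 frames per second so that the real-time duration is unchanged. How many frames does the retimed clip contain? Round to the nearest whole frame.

Frames at target rate = 156042 × (25) / (30000/1001) = 26033007/200 ≈ 130165.035.
Nearest whole frame: 130165.

130165 frames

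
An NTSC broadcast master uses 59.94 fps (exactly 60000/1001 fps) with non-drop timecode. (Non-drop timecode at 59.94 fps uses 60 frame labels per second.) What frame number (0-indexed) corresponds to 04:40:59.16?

1011556

Total seconds to the label: (4 × 3600 + 40 × 60 + 59) = 16859.
Frame index = 16859 × 60 + 16 = 1011556.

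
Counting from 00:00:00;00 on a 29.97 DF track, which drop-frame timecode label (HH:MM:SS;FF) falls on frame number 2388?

Ten DF minutes hold 17982 frames, so frame 2388 lies in block 0 (frames 0–17981) with 2388 frames into that block.
The block's first minute is 1800 frames and the rest 1798 each; 2388 frames reaches minute 1, so 0 × 18 + 1 × 2 = 2 labels have been skipped so far.
Adding those back, label number 2388 + 2 = 2390 at 30 labels/s is 79 s + 20 f = 0 h 1 min 19 s frame 20, i.e. 00:01:19;20.

00:01:19;20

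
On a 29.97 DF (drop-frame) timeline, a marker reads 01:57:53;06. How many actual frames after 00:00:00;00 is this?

As if non-drop at 30 labels/s: (1 × 3600 + 57 × 60 + 53) × 30 + 6 = 212196.
Minute boundaries passed: 117; those not divisible by 10: 117 − 11 = 106; dropped labels = 2 × 106 = 212.
Actual frame index = 212196 − 212 = 211984.

211984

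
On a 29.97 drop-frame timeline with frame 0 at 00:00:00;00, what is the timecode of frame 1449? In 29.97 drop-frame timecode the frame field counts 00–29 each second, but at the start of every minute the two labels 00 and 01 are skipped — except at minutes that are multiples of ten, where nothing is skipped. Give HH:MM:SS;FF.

Ten DF minutes hold 17982 frames, so frame 1449 lies in block 0 (frames 0–17981) with 1449 frames into that block.
The block's first minute is 1800 frames and the rest 1798 each; 1449 frames reaches minute 0, so 0 × 18 + 0 × 2 = 0 labels have been skipped so far.
Adding those back, label number 1449 + 0 = 1449 at 30 labels/s is 48 s + 9 f = 0 h 0 min 48 s frame 9, i.e. 00:00:48;09.

00:00:48;09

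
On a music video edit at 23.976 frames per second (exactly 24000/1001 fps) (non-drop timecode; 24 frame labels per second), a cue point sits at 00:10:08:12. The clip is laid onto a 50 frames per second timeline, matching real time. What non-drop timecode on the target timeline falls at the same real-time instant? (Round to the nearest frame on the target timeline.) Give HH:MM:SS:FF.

00:10:09:05

Source frame index: (0×3600 + 10×60 + 8) × 24 + 12 = 14604.
Real time: 14604 / (24000/1001) = 1218217/2000 s.
Target frame: (1218217/2000) × (50) = 1218217/40 ≈ 30455.425 → 30455.
At 50 labels/s: frame 30455 → 00:10:09:05.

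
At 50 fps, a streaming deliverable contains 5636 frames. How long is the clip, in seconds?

112.72 seconds

Running time = 5636 / (50) = 112.72 s.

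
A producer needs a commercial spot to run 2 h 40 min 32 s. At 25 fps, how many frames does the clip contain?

2 h 40 min 32 s = 9632 s.
Frames = 9632 × 25 = 240800.

240800 frames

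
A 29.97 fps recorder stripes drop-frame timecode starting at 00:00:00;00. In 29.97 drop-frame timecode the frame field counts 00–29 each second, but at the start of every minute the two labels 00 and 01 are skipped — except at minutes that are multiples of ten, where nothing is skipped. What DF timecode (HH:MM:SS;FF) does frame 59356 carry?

00:33:00;16

Ten DF minutes hold 17982 frames, so frame 59356 lies in block 3 (frames 53946–71927) with 5410 frames into that block.
The block's first minute is 1800 frames and the rest 1798 each; 5410 frames reaches minute 3, so 3 × 18 + 3 × 2 = 60 labels have been skipped so far.
Adding those back, label number 59356 + 60 = 59416 at 30 labels/s is 1980 s + 16 f = 0 h 33 min 0 s frame 16, i.e. 00:33:00;16.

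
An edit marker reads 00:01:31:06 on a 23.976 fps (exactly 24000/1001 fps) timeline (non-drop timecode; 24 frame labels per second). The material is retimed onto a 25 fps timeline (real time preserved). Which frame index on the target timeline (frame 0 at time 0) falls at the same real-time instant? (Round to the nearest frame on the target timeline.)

frame 2284

Source frame index: (0×3600 + 1×60 + 31) × 24 + 6 = 2190.
Real time: 2190 / (24000/1001) = 73073/800 s.
Target frame: (73073/800) × (25) = 73073/32 ≈ 2283.531 → 2284.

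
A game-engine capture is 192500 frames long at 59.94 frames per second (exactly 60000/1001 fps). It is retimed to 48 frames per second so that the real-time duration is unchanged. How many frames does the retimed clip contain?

Target frames = source frames × (target rate / source rate) = 192500 × (48)/(60000/1001) = 192500 × 1001/1250 = 154154.

154154 frames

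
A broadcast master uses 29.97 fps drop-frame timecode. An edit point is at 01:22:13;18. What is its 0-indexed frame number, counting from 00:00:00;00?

Complete 10-minute blocks: 8, each 17982 frames → 143856.
Remaining 2 whole minutes in the current block: 1800 + 1 × 1798 = 3598 frames.
Within the current minute: 13 × 30 + 18 − 2 = 406 (labels ;00/;01 skipped at this minute). Total = 143856 + 3598 + 406 = 147860.

147860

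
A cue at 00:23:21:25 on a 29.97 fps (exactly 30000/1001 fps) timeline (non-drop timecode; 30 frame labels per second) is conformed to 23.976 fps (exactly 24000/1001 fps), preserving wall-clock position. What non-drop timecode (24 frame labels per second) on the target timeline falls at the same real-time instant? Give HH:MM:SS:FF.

Source frame index: (0×3600 + 23×60 + 21) × 30 + 25 = 42055.
Real time: 42055 / (30000/1001) = 8419411/6000 s.
Target frame: (8419411/6000) × (24000/1001) = 33644.
At 24 labels/s: frame 33644 → 00:23:21:20.

00:23:21:20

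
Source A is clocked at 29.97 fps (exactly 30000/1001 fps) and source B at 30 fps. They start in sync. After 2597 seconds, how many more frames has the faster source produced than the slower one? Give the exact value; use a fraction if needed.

A emits 30000/1001 × 2597 = 11130000/143 frames; B emits 30 × 2597 = 77910.
Difference = 11130/143 frames (≈ 77.8322); B is ahead of A.

11130/143 frames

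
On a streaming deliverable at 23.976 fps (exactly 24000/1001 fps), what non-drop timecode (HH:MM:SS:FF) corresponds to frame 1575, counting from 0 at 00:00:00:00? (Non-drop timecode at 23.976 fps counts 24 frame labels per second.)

1575 ÷ 24 = 65 full seconds, remainder 15 frames.
65 s = 0 h 1 min 5 s.
Timecode: 00:01:05:15.

00:01:05:15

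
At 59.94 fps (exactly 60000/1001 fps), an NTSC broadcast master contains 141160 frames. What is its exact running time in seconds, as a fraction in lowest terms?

Running time = 141160 ÷ (60000/1001) = 141160 × 1001/60000 = 3532529/1500 s.

3532529/1500 seconds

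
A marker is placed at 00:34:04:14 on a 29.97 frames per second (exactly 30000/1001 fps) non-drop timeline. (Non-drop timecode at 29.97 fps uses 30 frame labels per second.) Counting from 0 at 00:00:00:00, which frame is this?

frame 61334

Total seconds to the label: (0 × 3600 + 34 × 60 + 4) = 2044.
Frame index = 2044 × 30 + 14 = 61334.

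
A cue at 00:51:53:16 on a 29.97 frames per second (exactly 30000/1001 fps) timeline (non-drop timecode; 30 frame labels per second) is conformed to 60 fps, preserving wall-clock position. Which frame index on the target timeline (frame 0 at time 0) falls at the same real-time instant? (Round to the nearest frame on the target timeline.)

Source frame index: (0×3600 + 51×60 + 53) × 30 + 16 = 93406.
Real time: 93406 / (30000/1001) = 46749703/15000 s.
Target frame: (46749703/15000) × (60) = 46749703/250 ≈ 186998.812 → 186999.

frame 186999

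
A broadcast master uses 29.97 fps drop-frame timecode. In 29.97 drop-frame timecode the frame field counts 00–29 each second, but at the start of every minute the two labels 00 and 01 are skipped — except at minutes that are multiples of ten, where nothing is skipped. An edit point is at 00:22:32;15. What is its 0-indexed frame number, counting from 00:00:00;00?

40535

Complete 10-minute blocks: 2, each 17982 frames → 35964.
Remaining 2 whole minutes in the current block: 1800 + 1 × 1798 = 3598 frames.
Within the current minute: 32 × 30 + 15 − 2 = 973 (labels ;00/;01 skipped at this minute). Total = 35964 + 3598 + 973 = 40535.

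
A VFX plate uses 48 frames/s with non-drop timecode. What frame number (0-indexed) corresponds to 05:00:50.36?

frame 866436

Total seconds to the label: (5 × 3600 + 0 × 60 + 50) = 18050.
Frame index = 18050 × 48 + 36 = 866436.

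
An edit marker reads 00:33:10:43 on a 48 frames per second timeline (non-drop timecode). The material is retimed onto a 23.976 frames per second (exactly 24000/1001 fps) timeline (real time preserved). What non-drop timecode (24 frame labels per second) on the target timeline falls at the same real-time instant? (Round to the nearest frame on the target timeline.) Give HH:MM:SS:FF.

Source frame index: (0×3600 + 33×60 + 10) × 48 + 43 = 95563.
Real time: 95563 / (48) = 95563/48 s.
Target frame: (95563/48) × (24000/1001) = 3675500/77 ≈ 47733.766 → 47734.
At 24 labels/s: frame 47734 → 00:33:08:22.

00:33:08:22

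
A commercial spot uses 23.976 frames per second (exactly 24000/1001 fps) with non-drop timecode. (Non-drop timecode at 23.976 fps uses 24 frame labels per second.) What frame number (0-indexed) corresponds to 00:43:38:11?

frame 62843

Total seconds to the label: (0 × 3600 + 43 × 60 + 38) = 2618.
Frame index = 2618 × 24 + 11 = 62843.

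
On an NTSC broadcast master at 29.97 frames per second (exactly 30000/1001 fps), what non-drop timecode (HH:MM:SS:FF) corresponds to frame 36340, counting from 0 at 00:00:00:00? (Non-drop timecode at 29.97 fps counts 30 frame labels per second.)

00:20:11:10

36340 ÷ 30 = 1211 full seconds, remainder 10 frames.
1211 s = 0 h 20 min 11 s.
Timecode: 00:20:11:10.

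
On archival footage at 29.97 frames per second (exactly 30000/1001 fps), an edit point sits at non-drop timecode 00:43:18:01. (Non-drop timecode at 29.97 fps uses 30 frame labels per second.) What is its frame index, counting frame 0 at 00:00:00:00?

77941

Total seconds to the label: (0 × 3600 + 43 × 60 + 18) = 2598.
Frame index = 2598 × 30 + 1 = 77941.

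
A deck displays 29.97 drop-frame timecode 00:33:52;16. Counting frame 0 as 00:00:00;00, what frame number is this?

As if non-drop at 30 labels/s: (0 × 3600 + 33 × 60 + 52) × 30 + 16 = 60976.
Minute boundaries passed: 33; those not divisible by 10: 33 − 3 = 30; dropped labels = 2 × 30 = 60.
Actual frame index = 60976 − 60 = 60916.

60916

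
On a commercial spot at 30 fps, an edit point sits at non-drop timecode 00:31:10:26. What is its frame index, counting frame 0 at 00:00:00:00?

Total seconds to the label: (0 × 3600 + 31 × 60 + 10) = 1870.
Frame index = 1870 × 30 + 26 = 56126.

frame 56126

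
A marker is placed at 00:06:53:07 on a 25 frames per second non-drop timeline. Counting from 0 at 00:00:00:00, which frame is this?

frame 10332

Total seconds to the label: (0 × 3600 + 6 × 60 + 53) = 413.
Frame index = 413 × 25 + 7 = 10332.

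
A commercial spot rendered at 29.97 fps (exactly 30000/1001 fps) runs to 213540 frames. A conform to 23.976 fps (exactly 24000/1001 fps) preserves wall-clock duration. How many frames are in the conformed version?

170832 frames

Target frames = source frames × (target rate / source rate) = 213540 × (24000/1001)/(30000/1001) = 213540 × 4/5 = 170832.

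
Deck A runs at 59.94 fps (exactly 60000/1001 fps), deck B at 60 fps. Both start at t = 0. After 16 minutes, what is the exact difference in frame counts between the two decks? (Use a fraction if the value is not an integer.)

57600/1001 frames

16 min = 960 s.
A emits 60000/1001 × 960 = 57600000/1001 frames; B emits 60 × 960 = 57600.
Difference = 57600/1001 frames (≈ 57.5425); B is ahead of A.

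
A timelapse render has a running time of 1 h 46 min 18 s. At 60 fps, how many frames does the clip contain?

1 h 46 min 18 s = 6378 s.
Frames = 6378 × 60 = 382680.

382680 frames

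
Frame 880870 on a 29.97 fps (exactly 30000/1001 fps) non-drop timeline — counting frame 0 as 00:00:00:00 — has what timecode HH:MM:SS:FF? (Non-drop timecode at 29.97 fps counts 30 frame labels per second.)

880870 ÷ 30 = 29362 full seconds, remainder 10 frames.
29362 s = 8 h 9 min 22 s.
Timecode: 08:09:22:10.

08:09:22:10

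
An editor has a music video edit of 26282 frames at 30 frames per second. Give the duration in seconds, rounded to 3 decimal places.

Running time = 26282 × 1/30 = 13141/15 s ≈ 876.067 s.

876.067 seconds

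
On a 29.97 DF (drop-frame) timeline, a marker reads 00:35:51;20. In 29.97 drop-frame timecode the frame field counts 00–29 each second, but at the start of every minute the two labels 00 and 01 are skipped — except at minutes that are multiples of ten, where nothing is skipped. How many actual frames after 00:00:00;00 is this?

64486

Complete 10-minute blocks: 3, each 17982 frames → 53946.
Remaining 5 whole minutes in the current block: 1800 + 4 × 1798 = 8992 frames.
Within the current minute: 51 × 30 + 20 − 2 = 1548 (labels ;00/;01 skipped at this minute). Total = 53946 + 8992 + 1548 = 64486.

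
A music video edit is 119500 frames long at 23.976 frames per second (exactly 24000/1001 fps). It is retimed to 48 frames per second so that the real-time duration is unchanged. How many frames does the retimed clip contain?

239239 frames

Target frames = source frames × (target rate / source rate) = 119500 × (48)/(24000/1001) = 119500 × 1001/500 = 239239.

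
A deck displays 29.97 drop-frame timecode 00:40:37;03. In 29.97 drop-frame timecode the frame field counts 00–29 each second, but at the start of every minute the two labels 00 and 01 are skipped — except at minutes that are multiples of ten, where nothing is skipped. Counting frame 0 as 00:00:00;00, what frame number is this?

73041

As if non-drop at 30 labels/s: (0 × 3600 + 40 × 60 + 37) × 30 + 3 = 73113.
Minute boundaries passed: 40; those not divisible by 10: 40 − 4 = 36; dropped labels = 2 × 36 = 72.
Actual frame index = 73113 − 72 = 73041.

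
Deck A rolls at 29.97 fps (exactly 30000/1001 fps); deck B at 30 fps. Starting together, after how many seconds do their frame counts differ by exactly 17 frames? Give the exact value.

17017/30 seconds

The gap grows by |30 − 30000/1001| = 30/1001 frames per second.
Time for a 17-frame gap: 17 ÷ (30/1001) = 17017/30 s.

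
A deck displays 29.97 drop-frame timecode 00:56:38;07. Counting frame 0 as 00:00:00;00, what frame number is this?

As if non-drop at 30 labels/s: (0 × 3600 + 56 × 60 + 38) × 30 + 7 = 101947.
Minute boundaries passed: 56; those not divisible by 10: 56 − 5 = 51; dropped labels = 2 × 51 = 102.
Actual frame index = 101947 − 102 = 101845.

101845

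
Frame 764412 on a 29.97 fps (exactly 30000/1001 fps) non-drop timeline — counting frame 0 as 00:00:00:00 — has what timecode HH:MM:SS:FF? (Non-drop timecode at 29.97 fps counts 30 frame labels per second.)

07:04:40:12

764412 ÷ 30 = 25480 full seconds, remainder 12 frames.
25480 s = 7 h 4 min 40 s.
Timecode: 07:04:40:12.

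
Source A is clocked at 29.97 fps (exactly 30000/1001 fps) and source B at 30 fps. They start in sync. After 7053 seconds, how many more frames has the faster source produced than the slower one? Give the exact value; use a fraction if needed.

211590/1001 frames

A emits 30000/1001 × 7053 = 211590000/1001 frames; B emits 30 × 7053 = 211590.
Difference = 211590/1001 frames (≈ 211.3786); B is ahead of A.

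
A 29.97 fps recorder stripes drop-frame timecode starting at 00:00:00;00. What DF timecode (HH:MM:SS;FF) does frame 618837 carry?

Each 10-minute DF block holds 10 × 60 × 30 − 9 × 2 = 17982 frames. 618837 ÷ 17982 → 34 full blocks, remainder 7449.
Within the partial block the first minute is 1800 frames and each further minute 1798, so 4 further minute boundaries passed. Total skipped labels = 18 × 34 + 2 × 4 = 620.
Non-drop label index = 618837 + 620 = 619457; at 30 labels/s that is 05:44:08:17, i.e. DF 05:44:08;17.

05:44:08;17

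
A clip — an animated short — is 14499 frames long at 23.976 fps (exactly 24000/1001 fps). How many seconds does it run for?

604.729125 seconds

Running time = 14499 / (24000/1001) = 604.729125 s.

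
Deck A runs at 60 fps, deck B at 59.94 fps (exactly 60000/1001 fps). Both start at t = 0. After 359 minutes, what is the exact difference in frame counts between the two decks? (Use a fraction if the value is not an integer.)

359 min = 21540 s.
A emits 60 × 21540 = 1292400 frames; B emits 60000/1001 × 21540 = 1292400000/1001.
Difference = 1292400/1001 frames (≈ 1291.1089); B is behind A.

1292400/1001 frames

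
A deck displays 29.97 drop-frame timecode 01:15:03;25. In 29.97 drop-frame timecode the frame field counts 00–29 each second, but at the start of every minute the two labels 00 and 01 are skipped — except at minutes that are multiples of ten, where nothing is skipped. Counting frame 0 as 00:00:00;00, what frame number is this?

Complete 10-minute blocks: 7, each 17982 frames → 125874.
Remaining 5 whole minutes in the current block: 1800 + 4 × 1798 = 8992 frames.
Within the current minute: 3 × 30 + 25 − 2 = 113 (labels ;00/;01 skipped at this minute). Total = 125874 + 8992 + 113 = 134979.

134979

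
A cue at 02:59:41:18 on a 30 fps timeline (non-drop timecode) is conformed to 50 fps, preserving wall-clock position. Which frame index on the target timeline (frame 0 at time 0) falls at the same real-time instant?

frame 539080

Source frame index: (2×3600 + 59×60 + 41) × 30 + 18 = 323448.
Real time: 323448 / (30) = 53908/5 s.
Target frame: (53908/5) × (50) = 539080.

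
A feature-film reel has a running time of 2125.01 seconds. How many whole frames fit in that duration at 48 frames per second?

102000 frames

Frames = 2125.01 × 48 = 2550012/25 ≈ 102000.4800.
Complete frames: 102000.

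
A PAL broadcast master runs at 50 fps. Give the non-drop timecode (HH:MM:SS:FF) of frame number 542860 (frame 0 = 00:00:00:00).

03:00:57:10

542860 ÷ 50 = 10857 full seconds, remainder 10 frames.
10857 s = 3 h 0 min 57 s.
Timecode: 03:00:57:10.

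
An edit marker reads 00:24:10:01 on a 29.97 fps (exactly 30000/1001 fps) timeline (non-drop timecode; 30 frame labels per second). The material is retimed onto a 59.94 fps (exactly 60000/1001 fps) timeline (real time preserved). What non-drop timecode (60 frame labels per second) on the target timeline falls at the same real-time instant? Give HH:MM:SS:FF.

00:24:10:02

Source frame index: (0×3600 + 24×60 + 10) × 30 + 1 = 43501.
Real time: 43501 / (30000/1001) = 43544501/30000 s.
Target frame: (43544501/30000) × (60000/1001) = 87002.
At 60 labels/s: frame 87002 → 00:24:10:02.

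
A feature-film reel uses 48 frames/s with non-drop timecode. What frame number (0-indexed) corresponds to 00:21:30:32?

Total seconds to the label: (0 × 3600 + 21 × 60 + 30) = 1290.
Frame index = 1290 × 48 + 32 = 61952.

61952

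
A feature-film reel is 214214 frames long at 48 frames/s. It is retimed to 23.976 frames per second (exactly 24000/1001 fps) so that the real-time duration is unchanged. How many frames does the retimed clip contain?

107000 frames

Target frames = source frames × (target rate / source rate) = 214214 × (24000/1001)/(48) = 214214 × 500/1001 = 107000.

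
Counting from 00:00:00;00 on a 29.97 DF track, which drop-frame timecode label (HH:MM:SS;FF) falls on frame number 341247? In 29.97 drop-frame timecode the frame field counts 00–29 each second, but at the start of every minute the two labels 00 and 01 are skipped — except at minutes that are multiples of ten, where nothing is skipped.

03:09:46;09

Each 10-minute DF block holds 10 × 60 × 30 − 9 × 2 = 17982 frames. 341247 ÷ 17982 → 18 full blocks, remainder 17571.
Within the partial block the first minute is 1800 frames and each further minute 1798, so 9 further minute boundaries passed. Total skipped labels = 18 × 18 + 2 × 9 = 342.
Non-drop label index = 341247 + 342 = 341589; at 30 labels/s that is 03:09:46:09, i.e. DF 03:09:46;09.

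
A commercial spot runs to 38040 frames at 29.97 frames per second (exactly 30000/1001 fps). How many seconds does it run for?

1269.268 seconds

Running time = 38040 / (30000/1001) = 1269.268 s.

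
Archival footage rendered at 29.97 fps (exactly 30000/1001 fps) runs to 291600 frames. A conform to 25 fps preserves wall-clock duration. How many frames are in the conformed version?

Target frames = source frames × (target rate / source rate) = 291600 × (25)/(30000/1001) = 291600 × 1001/1200 = 243243.

243243 frames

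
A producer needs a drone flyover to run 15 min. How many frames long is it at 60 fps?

54000 frames

15 min = 900 s.
Frames = 900 × 60 = 54000.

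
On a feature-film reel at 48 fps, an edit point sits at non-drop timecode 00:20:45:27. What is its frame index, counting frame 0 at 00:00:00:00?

Total seconds to the label: (0 × 3600 + 20 × 60 + 45) = 1245.
Frame index = 1245 × 48 + 27 = 59787.

59787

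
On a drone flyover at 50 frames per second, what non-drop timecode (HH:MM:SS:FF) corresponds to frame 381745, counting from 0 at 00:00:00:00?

02:07:14:45

381745 ÷ 50 = 7634 full seconds, remainder 45 frames.
7634 s = 2 h 7 min 14 s.
Timecode: 02:07:14:45.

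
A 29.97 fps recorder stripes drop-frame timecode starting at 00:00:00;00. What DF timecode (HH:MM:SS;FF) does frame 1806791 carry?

16:44:46;19

Each 10-minute DF block holds 10 × 60 × 30 − 9 × 2 = 17982 frames. 1806791 ÷ 17982 → 100 full blocks, remainder 8591.
Within the partial block the first minute is 1800 frames and each further minute 1798, so 4 further minute boundaries passed. Total skipped labels = 18 × 100 + 2 × 4 = 1808.
Non-drop label index = 1806791 + 1808 = 1808599; at 30 labels/s that is 16:44:46:19, i.e. DF 16:44:46;19.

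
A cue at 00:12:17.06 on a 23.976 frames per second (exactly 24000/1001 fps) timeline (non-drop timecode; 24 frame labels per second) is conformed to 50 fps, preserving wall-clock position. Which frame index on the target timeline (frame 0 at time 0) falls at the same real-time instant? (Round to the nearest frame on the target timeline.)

Source frame index: (0×3600 + 12×60 + 17) × 24 + 6 = 17694.
Real time: 17694 / (24000/1001) = 2951949/4000 s.
Target frame: (2951949/4000) × (50) = 2951949/80 ≈ 36899.363 → 36899.

frame 36899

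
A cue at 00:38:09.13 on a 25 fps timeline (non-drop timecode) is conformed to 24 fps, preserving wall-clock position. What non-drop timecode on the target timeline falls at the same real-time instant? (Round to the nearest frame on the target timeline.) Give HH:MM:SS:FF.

00:38:09:12

Source frame index: (0×3600 + 38×60 + 9) × 25 + 13 = 57238.
Real time: 57238 / (25) = 57238/25 s.
Target frame: (57238/25) × (24) = 1373712/25 ≈ 54948.480 → 54948.
At 24 labels/s: frame 54948 → 00:38:09:12.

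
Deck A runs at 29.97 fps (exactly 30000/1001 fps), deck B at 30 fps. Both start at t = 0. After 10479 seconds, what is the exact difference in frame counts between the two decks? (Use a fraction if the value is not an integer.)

44910/143 frames

A emits 30000/1001 × 10479 = 44910000/143 frames; B emits 30 × 10479 = 314370.
Difference = 44910/143 frames (≈ 314.0559); B is ahead of A.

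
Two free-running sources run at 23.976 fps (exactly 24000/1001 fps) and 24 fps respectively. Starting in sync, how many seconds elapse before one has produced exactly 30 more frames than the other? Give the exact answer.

The gap grows by |24 − 24000/1001| = 24/1001 frames per second.
Time for a 30-frame gap: 30 ÷ (24/1001) = 1251.25 s.

1251.25 seconds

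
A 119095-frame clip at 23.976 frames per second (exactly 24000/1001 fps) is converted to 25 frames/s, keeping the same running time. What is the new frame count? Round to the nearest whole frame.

124181 frames

Frames at target rate = 119095 × (25) / (24000/1001) = 23842819/192 ≈ 124181.349.
Nearest whole frame: 124181.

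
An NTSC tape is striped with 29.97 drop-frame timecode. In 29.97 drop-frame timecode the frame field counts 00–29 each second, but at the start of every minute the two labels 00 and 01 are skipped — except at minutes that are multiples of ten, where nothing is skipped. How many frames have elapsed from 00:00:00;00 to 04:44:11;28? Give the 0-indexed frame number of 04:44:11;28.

511046

As if non-drop at 30 labels/s: (4 × 3600 + 44 × 60 + 11) × 30 + 28 = 511558.
Minute boundaries passed: 284; those not divisible by 10: 284 − 28 = 256; dropped labels = 2 × 256 = 512.
Actual frame index = 511558 − 512 = 511046.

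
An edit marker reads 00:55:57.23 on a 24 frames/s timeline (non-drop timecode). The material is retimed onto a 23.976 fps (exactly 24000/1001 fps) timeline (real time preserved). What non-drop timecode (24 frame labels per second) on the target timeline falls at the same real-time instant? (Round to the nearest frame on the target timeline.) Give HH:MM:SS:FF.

00:55:54:14

Source frame index: (0×3600 + 55×60 + 57) × 24 + 23 = 80591.
Real time: 80591 / (24) = 80591/24 s.
Target frame: (80591/24) × (24000/1001) = 11513000/143 ≈ 80510.490 → 80510.
At 24 labels/s: frame 80510 → 00:55:54:14.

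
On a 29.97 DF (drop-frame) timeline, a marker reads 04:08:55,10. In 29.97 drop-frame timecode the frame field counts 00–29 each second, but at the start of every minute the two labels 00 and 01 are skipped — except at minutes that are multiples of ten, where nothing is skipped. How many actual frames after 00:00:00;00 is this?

As if non-drop at 30 labels/s: (4 × 3600 + 8 × 60 + 55) × 30 + 10 = 448060.
Minute boundaries passed: 248; those not divisible by 10: 248 − 24 = 224; dropped labels = 2 × 224 = 448.
Actual frame index = 448060 − 448 = 447612.

447612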